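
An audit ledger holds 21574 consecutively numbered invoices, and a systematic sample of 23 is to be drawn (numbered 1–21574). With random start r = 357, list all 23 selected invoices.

k = N/n = 21574/23 = 938
invoice 1: 357
invoice 2: 357 + 938 = 1295
invoice 3: 1295 + 938 = 2233
invoice 4: 2233 + 938 = 3171
invoice 5: 3171 + 938 = 4109
invoice 6: 4109 + 938 = 5047
invoice 7: 5047 + 938 = 5985
invoice 8: 5985 + 938 = 6923
invoice 9: 6923 + 938 = 7861
invoice 10: 7861 + 938 = 8799
invoice 11: 8799 + 938 = 9737
invoice 12: 9737 + 938 = 10675
invoice 13: 10675 + 938 = 11613
invoice 14: 11613 + 938 = 12551
invoice 15: 12551 + 938 = 13489
invoice 16: 13489 + 938 = 14427
invoice 17: 14427 + 938 = 15365
invoice 18: 15365 + 938 = 16303
invoice 19: 16303 + 938 = 17241
invoice 20: 17241 + 938 = 18179
invoice 21: 18179 + 938 = 19117
invoice 22: 19117 + 938 = 20055
invoice 23: 20055 + 938 = 20993

357, 1295, 2233, 3171, 4109, 5047, 5985, 6923, 7861, 8799, 9737, 10675, 11613, 12551, 13489, 14427, 15365, 16303, 17241, 18179, 19117, 20055, 20993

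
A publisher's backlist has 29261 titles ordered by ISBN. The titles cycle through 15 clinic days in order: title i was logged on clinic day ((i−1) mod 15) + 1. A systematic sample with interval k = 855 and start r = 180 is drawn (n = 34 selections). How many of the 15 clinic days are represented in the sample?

Consecutive selections differ by k = 855, so their clinic day numbers differ by 855 mod 15 = 0.
gcd(855, 15) = 15, so the sample visits 15/15 = 1 distinct residues mod 15.
Start 180 is clinic day 15; the clinic days hit are 15.

1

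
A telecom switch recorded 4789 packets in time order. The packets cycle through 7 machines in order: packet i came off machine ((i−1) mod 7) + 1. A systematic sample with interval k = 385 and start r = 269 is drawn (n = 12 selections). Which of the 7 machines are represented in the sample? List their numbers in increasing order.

Consecutive selections differ by k = 385, so their machine numbers differ by 385 mod 7 = 0.
gcd(385, 7) = 7, so the sample visits 7/7 = 1 distinct residues mod 7.
Start 269 is machine 3; the machines hit are 3.

3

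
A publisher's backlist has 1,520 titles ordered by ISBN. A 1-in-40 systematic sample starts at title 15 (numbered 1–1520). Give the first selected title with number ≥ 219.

k = 40
Steps past start: ⌈(219 − 15)/40⌉ = ⌈204/40⌉ = 6
Selected title: 15 + 6×40 = 255

255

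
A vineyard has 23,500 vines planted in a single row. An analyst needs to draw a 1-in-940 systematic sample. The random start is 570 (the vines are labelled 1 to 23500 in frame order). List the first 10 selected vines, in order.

vine 1: 570
vine 2: 570 + 940 = 1510
vine 3: 1510 + 940 = 2450
vine 4: 2450 + 940 = 3390
vine 5: 3390 + 940 = 4330
vine 6: 4330 + 940 = 5270
vine 7: 5270 + 940 = 6210
vine 8: 6210 + 940 = 7150
vine 9: 7150 + 940 = 8090
vine 10: 8090 + 940 = 9030

570, 1510, 2450, 3390, 4330, 5270, 6210, 7150, 8090, 9030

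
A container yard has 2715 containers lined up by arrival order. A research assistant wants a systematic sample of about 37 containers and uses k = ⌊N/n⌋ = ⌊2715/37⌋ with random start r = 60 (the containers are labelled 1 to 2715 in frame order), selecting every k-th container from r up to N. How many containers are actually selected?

37

k = ⌊2715/37⌋ = 73
Achieved size = ⌊(2715 − 60)/73⌋ + 1 = ⌊2655/73⌋ + 1 = 36 + 1 = 37
(last selection: 60 + 36×73 = 2688 ≤ 2715; next would be 2761 > 2715)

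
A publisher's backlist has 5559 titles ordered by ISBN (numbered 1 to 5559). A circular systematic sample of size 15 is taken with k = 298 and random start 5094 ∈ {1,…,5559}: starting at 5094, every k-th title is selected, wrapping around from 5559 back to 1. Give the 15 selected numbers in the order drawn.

5094, 5392, 131, 429, 727, 1025, 1323, 1621, 1919, 2217, 2515, 2813, 3111, 3409, 3707

Selection 1: 5094
Selection 2: 5094 + 298 = 5392
Selection 3: 5392 + 298 = 5690 → 5690 − 5559 = 131
Selection 4: 131 + 298 = 429
Selection 5: 429 + 298 = 727
Selection 6: 727 + 298 = 1025
Selection 7: 1025 + 298 = 1323
Selection 8: 1323 + 298 = 1621
Selection 9: 1621 + 298 = 1919
Selection 10: 1919 + 298 = 2217
Selection 11: 2217 + 298 = 2515
Selection 12: 2515 + 298 = 2813
Selection 13: 2813 + 298 = 3111
Selection 14: 3111 + 298 = 3409
Selection 15: 3409 + 298 = 3707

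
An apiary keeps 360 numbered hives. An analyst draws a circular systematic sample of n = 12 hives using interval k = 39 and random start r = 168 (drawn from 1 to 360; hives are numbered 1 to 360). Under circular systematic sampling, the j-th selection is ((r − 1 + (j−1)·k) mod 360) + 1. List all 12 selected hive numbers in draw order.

Selection 1: 168
Selection 2: 168 + 39 = 207
Selection 3: 207 + 39 = 246
Selection 4: 246 + 39 = 285
Selection 5: 285 + 39 = 324
Selection 6: 324 + 39 = 363 → 363 − 360 = 3
Selection 7: 3 + 39 = 42
Selection 8: 42 + 39 = 81
Selection 9: 81 + 39 = 120
Selection 10: 120 + 39 = 159
Selection 11: 159 + 39 = 198
Selection 12: 198 + 39 = 237

168, 207, 246, 285, 324, 3, 42, 81, 120, 159, 198, 237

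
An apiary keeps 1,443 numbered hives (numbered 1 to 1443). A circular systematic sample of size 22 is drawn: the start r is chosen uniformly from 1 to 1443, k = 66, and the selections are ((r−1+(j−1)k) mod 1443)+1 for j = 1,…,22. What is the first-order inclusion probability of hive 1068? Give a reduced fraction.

For each position j, as r ranges over 1…1443 the j-th selection hits every hive exactly once, so hive 1068 is selected for exactly 22 of the 1443 starts.
Inclusion probability = 22/1443.

22/1443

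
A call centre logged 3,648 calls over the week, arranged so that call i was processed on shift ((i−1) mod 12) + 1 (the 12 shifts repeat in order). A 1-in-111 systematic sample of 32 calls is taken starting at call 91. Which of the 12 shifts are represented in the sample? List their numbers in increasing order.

Consecutive selections differ by k = 111, so their shift numbers differ by 111 mod 12 = 3.
gcd(111, 12) = 3, so the sample visits 12/3 = 4 distinct residues mod 12.
Start 91 is shift 7; the shifts hit are 1, 4, 7, 10.

1, 4, 7, 10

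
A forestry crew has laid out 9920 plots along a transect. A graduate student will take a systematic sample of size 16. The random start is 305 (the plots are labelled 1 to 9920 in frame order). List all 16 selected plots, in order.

k = N/n = 9920/16 = 620
plot 1: 305
plot 2: 305 + 620 = 925
plot 3: 925 + 620 = 1545
plot 4: 1545 + 620 = 2165
plot 5: 2165 + 620 = 2785
plot 6: 2785 + 620 = 3405
plot 7: 3405 + 620 = 4025
plot 8: 4025 + 620 = 4645
plot 9: 4645 + 620 = 5265
plot 10: 5265 + 620 = 5885
plot 11: 5885 + 620 = 6505
plot 12: 6505 + 620 = 7125
plot 13: 7125 + 620 = 7745
plot 14: 7745 + 620 = 8365
plot 15: 8365 + 620 = 8985
plot 16: 8985 + 620 = 9605

305, 925, 1545, 2165, 2785, 3405, 4025, 4645, 5265, 5885, 6505, 7125, 7745, 8365, 8985, 9605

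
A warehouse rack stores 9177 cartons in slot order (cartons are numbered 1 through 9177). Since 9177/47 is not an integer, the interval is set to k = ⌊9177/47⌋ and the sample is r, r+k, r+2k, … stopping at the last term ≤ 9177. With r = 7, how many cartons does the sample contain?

k = ⌊9177/47⌋ = 195
Achieved size = ⌊(9177 − 7)/195⌋ + 1 = ⌊9170/195⌋ + 1 = 47 + 1 = 48
(last selection: 7 + 47×195 = 9172 ≤ 9177; next would be 9367 > 9177)

48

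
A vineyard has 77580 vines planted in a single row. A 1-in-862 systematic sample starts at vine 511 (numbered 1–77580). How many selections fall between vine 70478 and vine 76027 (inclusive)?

6

k = 862
First selection ≥ 70478: 511 + ⌈(70478−511)/862⌉·862 = 511 + 82×862 = 71195
Last selection ≤ 76027: 511 + ⌊(76027−511)/862⌋·862 = 511 + 87×862 = 75505
Count = 87 − 82 + 1 = 6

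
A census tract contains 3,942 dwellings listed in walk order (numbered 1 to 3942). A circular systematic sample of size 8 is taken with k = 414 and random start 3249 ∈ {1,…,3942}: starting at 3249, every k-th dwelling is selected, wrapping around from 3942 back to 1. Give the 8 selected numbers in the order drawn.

3249, 3663, 135, 549, 963, 1377, 1791, 2205

Selection 1: 3249
Selection 2: 3249 + 414 = 3663
Selection 3: 3663 + 414 = 4077 → 4077 − 3942 = 135
Selection 4: 135 + 414 = 549
Selection 5: 549 + 414 = 963
Selection 6: 963 + 414 = 1377
Selection 7: 1377 + 414 = 1791
Selection 8: 1791 + 414 = 2205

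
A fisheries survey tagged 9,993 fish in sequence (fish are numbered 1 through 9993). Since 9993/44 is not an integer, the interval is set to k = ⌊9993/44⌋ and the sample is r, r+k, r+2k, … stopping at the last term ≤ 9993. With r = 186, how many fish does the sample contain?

44

k = ⌊9993/44⌋ = 227
Achieved size = ⌊(9993 − 186)/227⌋ + 1 = ⌊9807/227⌋ + 1 = 43 + 1 = 44
(last selection: 186 + 43×227 = 9947 ≤ 9993; next would be 10174 > 9993)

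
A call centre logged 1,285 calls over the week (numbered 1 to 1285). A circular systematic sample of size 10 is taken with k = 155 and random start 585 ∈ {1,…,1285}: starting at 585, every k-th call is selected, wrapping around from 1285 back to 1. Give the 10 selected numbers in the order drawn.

Selection 1: 585
Selection 2: 585 + 155 = 740
Selection 3: 740 + 155 = 895
Selection 4: 895 + 155 = 1050
Selection 5: 1050 + 155 = 1205
Selection 6: 1205 + 155 = 1360 → 1360 − 1285 = 75
Selection 7: 75 + 155 = 230
Selection 8: 230 + 155 = 385
Selection 9: 385 + 155 = 540
Selection 10: 540 + 155 = 695

585, 740, 895, 1050, 1205, 75, 230, 385, 540, 695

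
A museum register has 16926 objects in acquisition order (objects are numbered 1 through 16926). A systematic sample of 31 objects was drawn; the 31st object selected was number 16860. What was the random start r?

480

k = 16926/31 = 546
r = 16860 − (31−1)×546 = 16860 − 16380 = 480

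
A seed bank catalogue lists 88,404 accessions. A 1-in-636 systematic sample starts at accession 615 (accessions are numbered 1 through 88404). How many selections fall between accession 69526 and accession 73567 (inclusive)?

k = 636
First selection ≥ 69526: 615 + ⌈(69526−615)/636⌉·636 = 615 + 109×636 = 69939
Last selection ≤ 73567: 615 + ⌊(73567−615)/636⌋·636 = 615 + 114×636 = 73119
Count = 114 − 109 + 1 = 6

6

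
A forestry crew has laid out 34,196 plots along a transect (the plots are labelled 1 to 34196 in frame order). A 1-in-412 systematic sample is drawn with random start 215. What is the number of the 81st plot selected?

33175

k = 412
81st selection = r + (81−1)·k = 215 + 80×412 = 215 + 32960 = 33175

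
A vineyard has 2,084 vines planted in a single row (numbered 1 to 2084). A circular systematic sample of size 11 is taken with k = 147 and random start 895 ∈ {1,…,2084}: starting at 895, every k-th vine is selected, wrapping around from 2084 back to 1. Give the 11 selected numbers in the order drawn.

Selection 1: 895
Selection 2: 895 + 147 = 1042
Selection 3: 1042 + 147 = 1189
Selection 4: 1189 + 147 = 1336
Selection 5: 1336 + 147 = 1483
Selection 6: 1483 + 147 = 1630
Selection 7: 1630 + 147 = 1777
Selection 8: 1777 + 147 = 1924
Selection 9: 1924 + 147 = 2071
Selection 10: 2071 + 147 = 2218 → 2218 − 2084 = 134
Selection 11: 134 + 147 = 281

895, 1042, 1189, 1336, 1483, 1630, 1777, 1924, 2071, 134, 281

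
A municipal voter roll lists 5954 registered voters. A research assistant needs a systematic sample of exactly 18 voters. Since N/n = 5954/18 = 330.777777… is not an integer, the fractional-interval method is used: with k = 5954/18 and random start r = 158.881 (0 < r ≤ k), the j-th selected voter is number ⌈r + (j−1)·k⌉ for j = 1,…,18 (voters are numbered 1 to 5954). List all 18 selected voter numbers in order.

159, 490, 821, 1152, 1482, 1813, 2144, 2475, 2806, 3136, 3467, 3798, 4129, 4459, 4790, 5121, 5452, 5783

j=1: r + 0k = 158.881 → ⌈·⌉ = 159
j=2: r + 1k = 489.658777… → ⌈·⌉ = 490
j=3: r + 2k = 820.436555… → ⌈·⌉ = 821
j=4: r + 3k = 1151.214333… → ⌈·⌉ = 1152
j=5: r + 4k = 1481.992111… → ⌈·⌉ = 1482
j=6: r + 5k = 1812.769888… → ⌈·⌉ = 1813
j=7: r + 6k = 2143.547666… → ⌈·⌉ = 2144
j=8: r + 7k = 2474.325444… → ⌈·⌉ = 2475
j=9: r + 8k = 2805.103222… → ⌈·⌉ = 2806
j=10: r + 9k = 3135.881 → ⌈·⌉ = 3136
j=11: r + 10k = 3466.658777… → ⌈·⌉ = 3467
j=12: r + 11k = 3797.436555… → ⌈·⌉ = 3798
j=13: r + 12k = 4128.214333… → ⌈·⌉ = 4129
j=14: r + 13k = 4458.992111… → ⌈·⌉ = 4459
j=15: r + 14k = 4789.769888… → ⌈·⌉ = 4790
j=16: r + 15k = 5120.547666… → ⌈·⌉ = 5121
j=17: r + 16k = 5451.325444… → ⌈·⌉ = 5452
j=18: r + 17k = 5782.103222… → ⌈·⌉ = 5783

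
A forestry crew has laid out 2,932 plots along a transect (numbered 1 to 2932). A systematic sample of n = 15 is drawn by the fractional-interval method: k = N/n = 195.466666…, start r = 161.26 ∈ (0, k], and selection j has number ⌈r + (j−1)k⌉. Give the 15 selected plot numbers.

j=1: r + 0k = 161.26 → ⌈·⌉ = 162
j=2: r + 1k = 356.726666… → ⌈·⌉ = 357
j=3: r + 2k = 552.193333… → ⌈·⌉ = 553
j=4: r + 3k = 747.66 → ⌈·⌉ = 748
j=5: r + 4k = 943.126666… → ⌈·⌉ = 944
j=6: r + 5k = 1138.593333… → ⌈·⌉ = 1139
j=7: r + 6k = 1334.06 → ⌈·⌉ = 1335
j=8: r + 7k = 1529.526666… → ⌈·⌉ = 1530
j=9: r + 8k = 1724.993333… → ⌈·⌉ = 1725
j=10: r + 9k = 1920.46 → ⌈·⌉ = 1921
j=11: r + 10k = 2115.926666… → ⌈·⌉ = 2116
j=12: r + 11k = 2311.393333… → ⌈·⌉ = 2312
j=13: r + 12k = 2506.86 → ⌈·⌉ = 2507
j=14: r + 13k = 2702.326666… → ⌈·⌉ = 2703
j=15: r + 14k = 2897.793333… → ⌈·⌉ = 2898

162, 357, 553, 748, 944, 1139, 1335, 1530, 1725, 1921, 2116, 2312, 2507, 2703, 2898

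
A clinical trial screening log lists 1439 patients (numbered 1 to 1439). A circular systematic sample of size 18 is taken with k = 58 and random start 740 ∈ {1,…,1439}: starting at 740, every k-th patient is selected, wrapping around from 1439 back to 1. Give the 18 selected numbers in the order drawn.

Selection 1: 740
Selection 2: 740 + 58 = 798
Selection 3: 798 + 58 = 856
Selection 4: 856 + 58 = 914
Selection 5: 914 + 58 = 972
Selection 6: 972 + 58 = 1030
Selection 7: 1030 + 58 = 1088
Selection 8: 1088 + 58 = 1146
Selection 9: 1146 + 58 = 1204
Selection 10: 1204 + 58 = 1262
Selection 11: 1262 + 58 = 1320
Selection 12: 1320 + 58 = 1378
Selection 13: 1378 + 58 = 1436
Selection 14: 1436 + 58 = 1494 → 1494 − 1439 = 55
Selection 15: 55 + 58 = 113
Selection 16: 113 + 58 = 171
Selection 17: 171 + 58 = 229
Selection 18: 229 + 58 = 287

740, 798, 856, 914, 972, 1030, 1088, 1146, 1204, 1262, 1320, 1378, 1436, 55, 113, 171, 229, 287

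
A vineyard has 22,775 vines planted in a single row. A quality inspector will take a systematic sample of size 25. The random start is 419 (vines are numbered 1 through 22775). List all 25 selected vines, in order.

k = N/n = 22775/25 = 911
vine 1: 419
vine 2: 419 + 911 = 1330
vine 3: 1330 + 911 = 2241
vine 4: 2241 + 911 = 3152
vine 5: 3152 + 911 = 4063
vine 6: 4063 + 911 = 4974
vine 7: 4974 + 911 = 5885
vine 8: 5885 + 911 = 6796
vine 9: 6796 + 911 = 7707
vine 10: 7707 + 911 = 8618
vine 11: 8618 + 911 = 9529
vine 12: 9529 + 911 = 10440
vine 13: 10440 + 911 = 11351
vine 14: 11351 + 911 = 12262
vine 15: 12262 + 911 = 13173
vine 16: 13173 + 911 = 14084
vine 17: 14084 + 911 = 14995
vine 18: 14995 + 911 = 15906
vine 19: 15906 + 911 = 16817
vine 20: 16817 + 911 = 17728
vine 21: 17728 + 911 = 18639
vine 22: 18639 + 911 = 19550
vine 23: 19550 + 911 = 20461
vine 24: 20461 + 911 = 21372
vine 25: 21372 + 911 = 22283

419, 1330, 2241, 3152, 4063, 4974, 5885, 6796, 7707, 8618, 9529, 10440, 11351, 12262, 13173, 14084, 14995, 15906, 16817, 17728, 18639, 19550, 20461, 21372, 22283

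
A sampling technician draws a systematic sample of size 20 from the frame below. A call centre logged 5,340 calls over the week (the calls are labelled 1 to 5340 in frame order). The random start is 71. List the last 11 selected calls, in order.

2474, 2741, 3008, 3275, 3542, 3809, 4076, 4343, 4610, 4877, 5144

k = N/n = 5340/20 = 267
10th selection = 71 + 9×267 = 2474
11th: 2474 + 267 = 2741
12th: 2741 + 267 = 3008
13th: 3008 + 267 = 3275
14th: 3275 + 267 = 3542
15th: 3542 + 267 = 3809
16th: 3809 + 267 = 4076
17th: 4076 + 267 = 4343
18th: 4343 + 267 = 4610
19th: 4610 + 267 = 4877
20th: 4877 + 267 = 5144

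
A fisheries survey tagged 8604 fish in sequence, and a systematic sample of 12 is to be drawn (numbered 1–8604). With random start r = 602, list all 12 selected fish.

602, 1319, 2036, 2753, 3470, 4187, 4904, 5621, 6338, 7055, 7772, 8489

k = N/n = 8604/12 = 717
fish 1: 602
fish 2: 602 + 717 = 1319
fish 3: 1319 + 717 = 2036
fish 4: 2036 + 717 = 2753
fish 5: 2753 + 717 = 3470
fish 6: 3470 + 717 = 4187
fish 7: 4187 + 717 = 4904
fish 8: 4904 + 717 = 5621
fish 9: 5621 + 717 = 6338
fish 10: 6338 + 717 = 7055
fish 11: 7055 + 717 = 7772
fish 12: 7772 + 717 = 8489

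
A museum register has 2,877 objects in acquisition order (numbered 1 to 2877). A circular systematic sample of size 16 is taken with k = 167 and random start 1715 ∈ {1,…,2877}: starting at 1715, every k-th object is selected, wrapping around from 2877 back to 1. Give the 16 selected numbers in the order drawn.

Selection 1: 1715
Selection 2: 1715 + 167 = 1882
Selection 3: 1882 + 167 = 2049
Selection 4: 2049 + 167 = 2216
Selection 5: 2216 + 167 = 2383
Selection 6: 2383 + 167 = 2550
Selection 7: 2550 + 167 = 2717
Selection 8: 2717 + 167 = 2884 → 2884 − 2877 = 7
Selection 9: 7 + 167 = 174
Selection 10: 174 + 167 = 341
Selection 11: 341 + 167 = 508
Selection 12: 508 + 167 = 675
Selection 13: 675 + 167 = 842
Selection 14: 842 + 167 = 1009
Selection 15: 1009 + 167 = 1176
Selection 16: 1176 + 167 = 1343

1715, 1882, 2049, 2216, 2383, 2550, 2717, 7, 174, 341, 508, 675, 842, 1009, 1176, 1343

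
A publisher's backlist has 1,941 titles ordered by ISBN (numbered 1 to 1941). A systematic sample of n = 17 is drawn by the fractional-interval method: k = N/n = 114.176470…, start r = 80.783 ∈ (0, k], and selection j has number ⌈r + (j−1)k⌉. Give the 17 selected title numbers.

81, 195, 310, 424, 538, 652, 766, 881, 995, 1109, 1223, 1337, 1451, 1566, 1680, 1794, 1908

j=1: r + 0k = 80.783 → ⌈·⌉ = 81
j=2: r + 1k = 194.959470… → ⌈·⌉ = 195
j=3: r + 2k = 309.135941… → ⌈·⌉ = 310
j=4: r + 3k = 423.312411… → ⌈·⌉ = 424
j=5: r + 4k = 537.488882… → ⌈·⌉ = 538
j=6: r + 5k = 651.665352… → ⌈·⌉ = 652
j=7: r + 6k = 765.841823… → ⌈·⌉ = 766
j=8: r + 7k = 880.018294… → ⌈·⌉ = 881
j=9: r + 8k = 994.194764… → ⌈·⌉ = 995
j=10: r + 9k = 1108.371235… → ⌈·⌉ = 1109
j=11: r + 10k = 1222.547705… → ⌈·⌉ = 1223
j=12: r + 11k = 1336.724176… → ⌈·⌉ = 1337
j=13: r + 12k = 1450.900647… → ⌈·⌉ = 1451
j=14: r + 13k = 1565.077117… → ⌈·⌉ = 1566
j=15: r + 14k = 1679.253588… → ⌈·⌉ = 1680
j=16: r + 15k = 1793.430058… → ⌈·⌉ = 1794
j=17: r + 16k = 1907.606529… → ⌈·⌉ = 1908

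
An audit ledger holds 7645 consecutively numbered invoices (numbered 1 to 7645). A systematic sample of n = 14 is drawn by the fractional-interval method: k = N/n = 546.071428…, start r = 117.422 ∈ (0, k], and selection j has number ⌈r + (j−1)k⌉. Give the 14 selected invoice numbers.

118, 664, 1210, 1756, 2302, 2848, 3394, 3940, 4486, 5033, 5579, 6125, 6671, 7217

j=1: r + 0k = 117.422 → ⌈·⌉ = 118
j=2: r + 1k = 663.493428… → ⌈·⌉ = 664
j=3: r + 2k = 1209.564857… → ⌈·⌉ = 1210
j=4: r + 3k = 1755.636285… → ⌈·⌉ = 1756
j=5: r + 4k = 2301.707714… → ⌈·⌉ = 2302
j=6: r + 5k = 2847.779142… → ⌈·⌉ = 2848
j=7: r + 6k = 3393.850571… → ⌈·⌉ = 3394
j=8: r + 7k = 3939.922 → ⌈·⌉ = 3940
j=9: r + 8k = 4485.993428… → ⌈·⌉ = 4486
j=10: r + 9k = 5032.064857… → ⌈·⌉ = 5033
j=11: r + 10k = 5578.136285… → ⌈·⌉ = 5579
j=12: r + 11k = 6124.207714… → ⌈·⌉ = 6125
j=13: r + 12k = 6670.279142… → ⌈·⌉ = 6671
j=14: r + 13k = 7216.350571… → ⌈·⌉ = 7217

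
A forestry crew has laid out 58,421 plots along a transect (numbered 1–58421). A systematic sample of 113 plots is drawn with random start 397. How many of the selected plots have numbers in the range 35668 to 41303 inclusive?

11

k = 58421/113 = 517
First selection ≥ 35668: 397 + ⌈(35668−397)/517⌉·517 = 397 + 69×517 = 36070
Last selection ≤ 41303: 397 + ⌊(41303−397)/517⌋·517 = 397 + 79×517 = 41240
Count = 79 − 69 + 1 = 11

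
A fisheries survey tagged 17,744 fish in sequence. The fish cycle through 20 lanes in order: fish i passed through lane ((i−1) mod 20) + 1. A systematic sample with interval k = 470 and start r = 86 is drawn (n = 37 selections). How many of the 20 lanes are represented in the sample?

2

Consecutive selections differ by k = 470, so their lane numbers differ by 470 mod 20 = 10.
gcd(470, 20) = 10, so the sample visits 20/10 = 2 distinct residues mod 20.
Start 86 is lane 6; the lanes hit are 6, 16.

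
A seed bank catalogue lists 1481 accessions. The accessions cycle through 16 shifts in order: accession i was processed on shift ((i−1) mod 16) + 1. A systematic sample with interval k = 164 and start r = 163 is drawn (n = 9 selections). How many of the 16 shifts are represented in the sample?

Consecutive selections differ by k = 164, so their shift numbers differ by 164 mod 16 = 4.
gcd(164, 16) = 4, so the sample visits 16/4 = 4 distinct residues mod 16.
Start 163 is shift 3; the shifts hit are 3, 7, 11, 15.

4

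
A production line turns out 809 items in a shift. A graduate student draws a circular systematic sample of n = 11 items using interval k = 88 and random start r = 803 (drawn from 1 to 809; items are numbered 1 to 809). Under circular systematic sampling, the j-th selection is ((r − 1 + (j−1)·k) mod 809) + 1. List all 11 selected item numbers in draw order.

Selection 1: 803
Selection 2: 803 + 88 = 891 → 891 − 809 = 82
Selection 3: 82 + 88 = 170
Selection 4: 170 + 88 = 258
Selection 5: 258 + 88 = 346
Selection 6: 346 + 88 = 434
Selection 7: 434 + 88 = 522
Selection 8: 522 + 88 = 610
Selection 9: 610 + 88 = 698
Selection 10: 698 + 88 = 786
Selection 11: 786 + 88 = 874 → 874 − 809 = 65

803, 82, 170, 258, 346, 434, 522, 610, 698, 786, 65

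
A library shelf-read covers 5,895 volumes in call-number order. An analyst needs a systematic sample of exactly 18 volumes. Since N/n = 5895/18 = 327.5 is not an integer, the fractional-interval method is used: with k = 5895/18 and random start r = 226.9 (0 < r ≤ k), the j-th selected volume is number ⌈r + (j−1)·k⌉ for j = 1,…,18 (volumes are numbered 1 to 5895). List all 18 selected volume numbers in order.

227, 555, 882, 1210, 1537, 1865, 2192, 2520, 2847, 3175, 3502, 3830, 4157, 4485, 4812, 5140, 5467, 5795

j=1: r + 0k = 226.9 → ⌈·⌉ = 227
j=2: r + 1k = 554.4 → ⌈·⌉ = 555
j=3: r + 2k = 881.9 → ⌈·⌉ = 882
j=4: r + 3k = 1209.4 → ⌈·⌉ = 1210
j=5: r + 4k = 1536.9 → ⌈·⌉ = 1537
j=6: r + 5k = 1864.4 → ⌈·⌉ = 1865
j=7: r + 6k = 2191.9 → ⌈·⌉ = 2192
j=8: r + 7k = 2519.4 → ⌈·⌉ = 2520
j=9: r + 8k = 2846.9 → ⌈·⌉ = 2847
j=10: r + 9k = 3174.4 → ⌈·⌉ = 3175
j=11: r + 10k = 3501.9 → ⌈·⌉ = 3502
j=12: r + 11k = 3829.4 → ⌈·⌉ = 3830
j=13: r + 12k = 4156.9 → ⌈·⌉ = 4157
j=14: r + 13k = 4484.4 → ⌈·⌉ = 4485
j=15: r + 14k = 4811.9 → ⌈·⌉ = 4812
j=16: r + 15k = 5139.4 → ⌈·⌉ = 5140
j=17: r + 16k = 5466.9 → ⌈·⌉ = 5467
j=18: r + 17k = 5794.4 → ⌈·⌉ = 5795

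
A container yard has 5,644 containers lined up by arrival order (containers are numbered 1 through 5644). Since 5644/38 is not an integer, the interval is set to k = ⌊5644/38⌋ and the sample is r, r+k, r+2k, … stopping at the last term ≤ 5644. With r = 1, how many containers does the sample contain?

39

k = ⌊5644/38⌋ = 148
Achieved size = ⌊(5644 − 1)/148⌋ + 1 = ⌊5643/148⌋ + 1 = 38 + 1 = 39
(last selection: 1 + 38×148 = 5625 ≤ 5644; next would be 5773 > 5644)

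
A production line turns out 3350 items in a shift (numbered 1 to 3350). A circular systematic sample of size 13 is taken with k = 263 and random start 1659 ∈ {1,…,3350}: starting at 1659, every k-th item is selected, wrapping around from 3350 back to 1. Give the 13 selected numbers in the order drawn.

1659, 1922, 2185, 2448, 2711, 2974, 3237, 150, 413, 676, 939, 1202, 1465

Selection 1: 1659
Selection 2: 1659 + 263 = 1922
Selection 3: 1922 + 263 = 2185
Selection 4: 2185 + 263 = 2448
Selection 5: 2448 + 263 = 2711
Selection 6: 2711 + 263 = 2974
Selection 7: 2974 + 263 = 3237
Selection 8: 3237 + 263 = 3500 → 3500 − 3350 = 150
Selection 9: 150 + 263 = 413
Selection 10: 413 + 263 = 676
Selection 11: 676 + 263 = 939
Selection 12: 939 + 263 = 1202
Selection 13: 1202 + 263 = 1465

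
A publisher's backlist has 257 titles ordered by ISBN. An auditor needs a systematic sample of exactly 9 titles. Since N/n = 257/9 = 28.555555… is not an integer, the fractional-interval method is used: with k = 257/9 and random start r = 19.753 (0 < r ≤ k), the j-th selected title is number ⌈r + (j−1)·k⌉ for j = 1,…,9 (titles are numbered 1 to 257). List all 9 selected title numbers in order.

j=1: r + 0k = 19.753 → ⌈·⌉ = 20
j=2: r + 1k = 48.308555… → ⌈·⌉ = 49
j=3: r + 2k = 76.864111… → ⌈·⌉ = 77
j=4: r + 3k = 105.419666… → ⌈·⌉ = 106
j=5: r + 4k = 133.975222… → ⌈·⌉ = 134
j=6: r + 5k = 162.530777… → ⌈·⌉ = 163
j=7: r + 6k = 191.086333… → ⌈·⌉ = 192
j=8: r + 7k = 219.641888… → ⌈·⌉ = 220
j=9: r + 8k = 248.197444… → ⌈·⌉ = 249

20, 49, 77, 106, 134, 163, 192, 220, 249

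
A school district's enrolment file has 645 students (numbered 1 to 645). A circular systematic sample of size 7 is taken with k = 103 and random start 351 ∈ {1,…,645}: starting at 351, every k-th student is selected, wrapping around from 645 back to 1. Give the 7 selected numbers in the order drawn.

351, 454, 557, 15, 118, 221, 324

Selection 1: 351
Selection 2: 351 + 103 = 454
Selection 3: 454 + 103 = 557
Selection 4: 557 + 103 = 660 → 660 − 645 = 15
Selection 5: 15 + 103 = 118
Selection 6: 118 + 103 = 221
Selection 7: 221 + 103 = 324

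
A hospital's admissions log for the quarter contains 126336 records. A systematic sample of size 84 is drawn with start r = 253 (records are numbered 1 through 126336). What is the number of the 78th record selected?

k = 126336/84 = 1504
78th selection = r + (78−1)·k = 253 + 77×1504 = 253 + 115808 = 116061

116061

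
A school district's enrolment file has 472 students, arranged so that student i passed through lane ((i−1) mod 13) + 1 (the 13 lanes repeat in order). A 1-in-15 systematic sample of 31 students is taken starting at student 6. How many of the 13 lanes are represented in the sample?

13

Consecutive selections differ by k = 15, so their lane numbers differ by 15 mod 13 = 2.
gcd(15, 13) = 1, so the sample visits 13/1 = 13 distinct residues mod 13.
Start 6 is lane 6; the lanes hit are 1, 2, 3, 4, 5, 6, 7, 8, 9, 10, 11, 12, 13.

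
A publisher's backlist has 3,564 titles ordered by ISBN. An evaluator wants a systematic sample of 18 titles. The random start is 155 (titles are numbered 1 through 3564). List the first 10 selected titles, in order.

k = N/n = 3564/18 = 198
title 1: 155
title 2: 155 + 198 = 353
title 3: 353 + 198 = 551
title 4: 551 + 198 = 749
title 5: 749 + 198 = 947
title 6: 947 + 198 = 1145
title 7: 1145 + 198 = 1343
title 8: 1343 + 198 = 1541
title 9: 1541 + 198 = 1739
title 10: 1739 + 198 = 1937

155, 353, 551, 749, 947, 1145, 1343, 1541, 1739, 1937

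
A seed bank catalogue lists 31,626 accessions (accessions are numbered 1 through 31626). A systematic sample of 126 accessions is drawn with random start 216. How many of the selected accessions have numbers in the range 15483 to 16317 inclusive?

k = 31626/126 = 251
First selection ≥ 15483: 216 + ⌈(15483−216)/251⌉·251 = 216 + 61×251 = 15527
Last selection ≤ 16317: 216 + ⌊(16317−216)/251⌋·251 = 216 + 64×251 = 16280
Count = 64 − 61 + 1 = 4

4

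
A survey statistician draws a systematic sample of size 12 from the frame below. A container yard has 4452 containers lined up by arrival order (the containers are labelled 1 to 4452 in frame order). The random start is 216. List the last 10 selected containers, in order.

k = N/n = 4452/12 = 371
3rd selection = 216 + 2×371 = 958
4th: 958 + 371 = 1329
5th: 1329 + 371 = 1700
6th: 1700 + 371 = 2071
7th: 2071 + 371 = 2442
8th: 2442 + 371 = 2813
9th: 2813 + 371 = 3184
10th: 3184 + 371 = 3555
11th: 3555 + 371 = 3926
12th: 3926 + 371 = 4297

958, 1329, 1700, 2071, 2442, 2813, 3184, 3555, 3926, 4297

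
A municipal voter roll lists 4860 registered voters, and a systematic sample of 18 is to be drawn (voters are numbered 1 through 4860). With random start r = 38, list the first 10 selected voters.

38, 308, 578, 848, 1118, 1388, 1658, 1928, 2198, 2468

k = N/n = 4860/18 = 270
voter 1: 38
voter 2: 38 + 270 = 308
voter 3: 308 + 270 = 578
voter 4: 578 + 270 = 848
voter 5: 848 + 270 = 1118
voter 6: 1118 + 270 = 1388
voter 7: 1388 + 270 = 1658
voter 8: 1658 + 270 = 1928
voter 9: 1928 + 270 = 2198
voter 10: 2198 + 270 = 2468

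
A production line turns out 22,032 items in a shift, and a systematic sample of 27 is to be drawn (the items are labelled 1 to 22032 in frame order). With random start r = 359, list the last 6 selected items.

17495, 18311, 19127, 19943, 20759, 21575

k = N/n = 22032/27 = 816
22nd selection = 359 + 21×816 = 17495
23rd: 17495 + 816 = 18311
24th: 18311 + 816 = 19127
25th: 19127 + 816 = 19943
26th: 19943 + 816 = 20759
27th: 20759 + 816 = 21575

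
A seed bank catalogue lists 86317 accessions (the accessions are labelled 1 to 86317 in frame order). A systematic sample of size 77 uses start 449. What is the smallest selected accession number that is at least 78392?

k = 86317/77 = 1121
Steps past start: ⌈(78392 − 449)/1121⌉ = ⌈77943/1121⌉ = 70
Selected accession: 449 + 70×1121 = 78919

78919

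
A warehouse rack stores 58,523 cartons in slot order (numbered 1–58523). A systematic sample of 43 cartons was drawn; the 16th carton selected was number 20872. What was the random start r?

k = 58523/43 = 1361
r = 20872 − (16−1)×1361 = 20872 − 20415 = 457

457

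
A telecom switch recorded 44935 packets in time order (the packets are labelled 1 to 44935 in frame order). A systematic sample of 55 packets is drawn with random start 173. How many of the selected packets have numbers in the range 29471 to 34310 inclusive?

k = 44935/55 = 817
First selection ≥ 29471: 173 + ⌈(29471−173)/817⌉·817 = 173 + 36×817 = 29585
Last selection ≤ 34310: 173 + ⌊(34310−173)/817⌋·817 = 173 + 41×817 = 33670
Count = 41 − 36 + 1 = 6

6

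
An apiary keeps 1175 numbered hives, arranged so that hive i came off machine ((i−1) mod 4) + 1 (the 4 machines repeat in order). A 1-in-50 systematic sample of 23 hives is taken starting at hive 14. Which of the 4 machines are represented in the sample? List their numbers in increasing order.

Consecutive selections differ by k = 50, so their machine numbers differ by 50 mod 4 = 2.
gcd(50, 4) = 2, so the sample visits 4/2 = 2 distinct residues mod 4.
Start 14 is machine 2; the machines hit are 2, 4.

2, 4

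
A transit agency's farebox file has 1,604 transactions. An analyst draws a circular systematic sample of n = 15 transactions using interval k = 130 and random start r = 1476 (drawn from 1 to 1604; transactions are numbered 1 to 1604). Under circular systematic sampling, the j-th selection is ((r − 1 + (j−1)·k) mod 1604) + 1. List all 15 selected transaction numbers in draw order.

1476, 2, 132, 262, 392, 522, 652, 782, 912, 1042, 1172, 1302, 1432, 1562, 88

Selection 1: 1476
Selection 2: 1476 + 130 = 1606 → 1606 − 1604 = 2
Selection 3: 2 + 130 = 132
Selection 4: 132 + 130 = 262
Selection 5: 262 + 130 = 392
Selection 6: 392 + 130 = 522
Selection 7: 522 + 130 = 652
Selection 8: 652 + 130 = 782
Selection 9: 782 + 130 = 912
Selection 10: 912 + 130 = 1042
Selection 11: 1042 + 130 = 1172
Selection 12: 1172 + 130 = 1302
Selection 13: 1302 + 130 = 1432
Selection 14: 1432 + 130 = 1562
Selection 15: 1562 + 130 = 1692 → 1692 − 1604 = 88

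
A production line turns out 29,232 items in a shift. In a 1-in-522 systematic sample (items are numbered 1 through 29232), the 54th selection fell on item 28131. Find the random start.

465

k = 522
r = 28131 − (54−1)×522 = 28131 − 27666 = 465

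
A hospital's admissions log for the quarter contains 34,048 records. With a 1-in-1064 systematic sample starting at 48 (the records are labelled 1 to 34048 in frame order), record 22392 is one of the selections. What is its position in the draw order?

22

k = 1064
position = (22392 − 48)/1064 + 1 = 22344/1064 + 1 = 21 + 1 = 22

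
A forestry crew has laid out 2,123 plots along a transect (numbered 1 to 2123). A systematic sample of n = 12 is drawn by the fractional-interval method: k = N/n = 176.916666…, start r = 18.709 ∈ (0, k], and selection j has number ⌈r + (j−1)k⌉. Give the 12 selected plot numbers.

19, 196, 373, 550, 727, 904, 1081, 1258, 1435, 1611, 1788, 1965

j=1: r + 0k = 18.709 → ⌈·⌉ = 19
j=2: r + 1k = 195.625666… → ⌈·⌉ = 196
j=3: r + 2k = 372.542333… → ⌈·⌉ = 373
j=4: r + 3k = 549.459 → ⌈·⌉ = 550
j=5: r + 4k = 726.375666… → ⌈·⌉ = 727
j=6: r + 5k = 903.292333… → ⌈·⌉ = 904
j=7: r + 6k = 1080.209 → ⌈·⌉ = 1081
j=8: r + 7k = 1257.125666… → ⌈·⌉ = 1258
j=9: r + 8k = 1434.042333… → ⌈·⌉ = 1435
j=10: r + 9k = 1610.959 → ⌈·⌉ = 1611
j=11: r + 10k = 1787.875666… → ⌈·⌉ = 1788
j=12: r + 11k = 1964.792333… → ⌈·⌉ = 1965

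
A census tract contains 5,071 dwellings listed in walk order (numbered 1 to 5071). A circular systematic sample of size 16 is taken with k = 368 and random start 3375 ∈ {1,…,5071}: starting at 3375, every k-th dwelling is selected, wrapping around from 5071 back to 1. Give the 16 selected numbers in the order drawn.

3375, 3743, 4111, 4479, 4847, 144, 512, 880, 1248, 1616, 1984, 2352, 2720, 3088, 3456, 3824

Selection 1: 3375
Selection 2: 3375 + 368 = 3743
Selection 3: 3743 + 368 = 4111
Selection 4: 4111 + 368 = 4479
Selection 5: 4479 + 368 = 4847
Selection 6: 4847 + 368 = 5215 → 5215 − 5071 = 144
Selection 7: 144 + 368 = 512
Selection 8: 512 + 368 = 880
Selection 9: 880 + 368 = 1248
Selection 10: 1248 + 368 = 1616
Selection 11: 1616 + 368 = 1984
Selection 12: 1984 + 368 = 2352
Selection 13: 2352 + 368 = 2720
Selection 14: 2720 + 368 = 3088
Selection 15: 3088 + 368 = 3456
Selection 16: 3456 + 368 = 3824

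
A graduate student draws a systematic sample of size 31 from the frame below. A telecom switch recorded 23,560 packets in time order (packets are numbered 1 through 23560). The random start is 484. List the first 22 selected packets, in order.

484, 1244, 2004, 2764, 3524, 4284, 5044, 5804, 6564, 7324, 8084, 8844, 9604, 10364, 11124, 11884, 12644, 13404, 14164, 14924, 15684, 16444

k = N/n = 23560/31 = 760
packet 1: 484
packet 2: 484 + 760 = 1244
packet 3: 1244 + 760 = 2004
packet 4: 2004 + 760 = 2764
packet 5: 2764 + 760 = 3524
packet 6: 3524 + 760 = 4284
packet 7: 4284 + 760 = 5044
packet 8: 5044 + 760 = 5804
packet 9: 5804 + 760 = 6564
packet 10: 6564 + 760 = 7324
packet 11: 7324 + 760 = 8084
packet 12: 8084 + 760 = 8844
packet 13: 8844 + 760 = 9604
packet 14: 9604 + 760 = 10364
packet 15: 10364 + 760 = 11124
packet 16: 11124 + 760 = 11884
packet 17: 11884 + 760 = 12644
packet 18: 12644 + 760 = 13404
packet 19: 13404 + 760 = 14164
packet 20: 14164 + 760 = 14924
packet 21: 14924 + 760 = 15684
packet 22: 15684 + 760 = 16444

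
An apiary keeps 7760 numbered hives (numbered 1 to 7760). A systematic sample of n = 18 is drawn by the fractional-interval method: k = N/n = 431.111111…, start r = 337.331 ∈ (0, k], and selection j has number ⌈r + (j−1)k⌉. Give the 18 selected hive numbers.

j=1: r + 0k = 337.331 → ⌈·⌉ = 338
j=2: r + 1k = 768.442111… → ⌈·⌉ = 769
j=3: r + 2k = 1199.553222… → ⌈·⌉ = 1200
j=4: r + 3k = 1630.664333… → ⌈·⌉ = 1631
j=5: r + 4k = 2061.775444… → ⌈·⌉ = 2062
j=6: r + 5k = 2492.886555… → ⌈·⌉ = 2493
j=7: r + 6k = 2923.997666… → ⌈·⌉ = 2924
j=8: r + 7k = 3355.108777… → ⌈·⌉ = 3356
j=9: r + 8k = 3786.219888… → ⌈·⌉ = 3787
j=10: r + 9k = 4217.331 → ⌈·⌉ = 4218
j=11: r + 10k = 4648.442111… → ⌈·⌉ = 4649
j=12: r + 11k = 5079.553222… → ⌈·⌉ = 5080
j=13: r + 12k = 5510.664333… → ⌈·⌉ = 5511
j=14: r + 13k = 5941.775444… → ⌈·⌉ = 5942
j=15: r + 14k = 6372.886555… → ⌈·⌉ = 6373
j=16: r + 15k = 6803.997666… → ⌈·⌉ = 6804
j=17: r + 16k = 7235.108777… → ⌈·⌉ = 7236
j=18: r + 17k = 7666.219888… → ⌈·⌉ = 7667

338, 769, 1200, 1631, 2062, 2493, 2924, 3356, 3787, 4218, 4649, 5080, 5511, 5942, 6373, 6804, 7236, 7667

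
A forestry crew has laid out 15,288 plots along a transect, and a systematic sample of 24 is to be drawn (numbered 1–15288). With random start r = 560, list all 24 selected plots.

k = N/n = 15288/24 = 637
plot 1: 560
plot 2: 560 + 637 = 1197
plot 3: 1197 + 637 = 1834
plot 4: 1834 + 637 = 2471
plot 5: 2471 + 637 = 3108
plot 6: 3108 + 637 = 3745
plot 7: 3745 + 637 = 4382
plot 8: 4382 + 637 = 5019
plot 9: 5019 + 637 = 5656
plot 10: 5656 + 637 = 6293
plot 11: 6293 + 637 = 6930
plot 12: 6930 + 637 = 7567
plot 13: 7567 + 637 = 8204
plot 14: 8204 + 637 = 8841
plot 15: 8841 + 637 = 9478
plot 16: 9478 + 637 = 10115
plot 17: 10115 + 637 = 10752
plot 18: 10752 + 637 = 11389
plot 19: 11389 + 637 = 12026
plot 20: 12026 + 637 = 12663
plot 21: 12663 + 637 = 13300
plot 22: 13300 + 637 = 13937
plot 23: 13937 + 637 = 14574
plot 24: 14574 + 637 = 15211

560, 1197, 1834, 2471, 3108, 3745, 4382, 5019, 5656, 6293, 6930, 7567, 8204, 8841, 9478, 10115, 10752, 11389, 12026, 12663, 13300, 13937, 14574, 15211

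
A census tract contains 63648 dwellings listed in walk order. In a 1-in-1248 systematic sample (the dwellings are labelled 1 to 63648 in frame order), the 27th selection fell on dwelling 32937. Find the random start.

k = 1248
r = 32937 − (27−1)×1248 = 32937 − 32448 = 489

489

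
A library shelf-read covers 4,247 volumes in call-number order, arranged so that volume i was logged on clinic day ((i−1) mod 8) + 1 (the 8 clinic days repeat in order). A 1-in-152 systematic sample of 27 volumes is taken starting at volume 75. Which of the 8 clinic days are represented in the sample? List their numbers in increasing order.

Consecutive selections differ by k = 152, so their clinic day numbers differ by 152 mod 8 = 0.
gcd(152, 8) = 8, so the sample visits 8/8 = 1 distinct residues mod 8.
Start 75 is clinic day 3; the clinic days hit are 3.

3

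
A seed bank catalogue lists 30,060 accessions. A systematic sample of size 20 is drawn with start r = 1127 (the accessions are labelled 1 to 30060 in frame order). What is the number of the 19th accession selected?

k = 30060/20 = 1503
19th selection = r + (19−1)·k = 1127 + 18×1503 = 1127 + 27054 = 28181

28181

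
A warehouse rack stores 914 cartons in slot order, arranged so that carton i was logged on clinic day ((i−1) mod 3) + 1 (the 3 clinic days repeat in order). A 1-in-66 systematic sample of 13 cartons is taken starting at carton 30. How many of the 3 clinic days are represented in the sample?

1

Consecutive selections differ by k = 66, so their clinic day numbers differ by 66 mod 3 = 0.
gcd(66, 3) = 3, so the sample visits 3/3 = 1 distinct residues mod 3.
Start 30 is clinic day 3; the clinic days hit are 3.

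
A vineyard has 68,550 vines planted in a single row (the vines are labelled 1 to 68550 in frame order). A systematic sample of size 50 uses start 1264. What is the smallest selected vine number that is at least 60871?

k = 68550/50 = 1371
Steps past start: ⌈(60871 − 1264)/1371⌉ = ⌈59607/1371⌉ = 44
Selected vine: 1264 + 44×1371 = 61588

61588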